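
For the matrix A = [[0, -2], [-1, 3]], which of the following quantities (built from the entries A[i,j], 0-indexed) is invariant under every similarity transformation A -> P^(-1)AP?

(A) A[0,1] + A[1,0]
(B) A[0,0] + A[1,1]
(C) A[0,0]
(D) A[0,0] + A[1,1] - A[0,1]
B

A[0,0] + A[1,1] is the trace of A. By the cyclic property of the trace, tr(P^(-1)AP) = tr(APP^(-1)) = tr(A), so it is the same for every matrix similar to A.

The other combinations are not similarity invariants. For example, take P = [[1, 1], [1, 2]] (det P = 1), so P^(-1) = [[2, -1], [-1, 1]] and
B = P^(-1)AP = [[-6, -13], [4, 9]].
Evaluating each option on A and on B:
(A) A[0,1] + A[1,0]: -3 for A, -9 for B -> changes
(B) A[0,0] + A[1,1]: 3 for A, 3 for B -> unchanged
(C) A[0,0]: 0 for A, -6 for B -> changes
(D) A[0,0] + A[1,1] - A[0,1]: 5 for A, 16 for B -> changes

Only (B) A[0,0] + A[1,1] = 3 survives (and it does so for every P, not just this one), so it is the invariant.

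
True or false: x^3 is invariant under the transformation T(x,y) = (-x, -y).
False

Substitute T(x,y) = (-x, -y) into the expression and compare with the original.

Original: x^3
After applying T: (-x)^3 = -x^3

This differs from the original x^3 (difference: -2x^3), so the expression is NOT invariant.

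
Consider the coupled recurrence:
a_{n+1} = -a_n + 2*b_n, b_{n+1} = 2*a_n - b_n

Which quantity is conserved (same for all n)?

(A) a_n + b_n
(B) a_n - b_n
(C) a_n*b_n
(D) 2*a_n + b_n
A

Replace a_n by a_{n+1} = -a_n + 2*b_n and b_n by b_{n+1} = 2*a_n - b_n in each option and simplify:
(A) a_n + b_n  ->  (-a_n + 2*b_n) + (2*a_n - b_n) = a_n + b_n   [conserved]
(B) a_n - b_n  ->  (-a_n + 2*b_n) - (2*a_n - b_n) = -3*a_n + 3*b_n   [not conserved]
(C) a_n*b_n  ->  (-a_n + 2*b_n)*(2*a_n - b_n) = -2*a_n^2 + 5*a_n*b_n - 2*b_n^2   [not conserved]
(D) 2*a_n + b_n  ->  2*(-a_n + 2*b_n) + (2*a_n - b_n) = 3*b_n   [not conserved]

Only (A) a_n + b_n returns to itself after one step, so it is the conserved quantity.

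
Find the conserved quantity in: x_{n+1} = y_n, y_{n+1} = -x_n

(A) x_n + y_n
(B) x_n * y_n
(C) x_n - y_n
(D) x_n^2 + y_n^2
D

For the recurrence x_{n+1} = y_n, y_{n+1} = -x_n:

x_{n+1}^2 + y_{n+1}^2 = y_n^2 + (-x_n)^2 = x_n^2 + y_n^2
The sum of squares is conserved (like energy in a harmonic oscillator).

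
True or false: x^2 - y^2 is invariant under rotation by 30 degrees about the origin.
False

Applying rotation by 30 degrees: x' = x*cos(30 degrees) - y*sin(30 degrees) = sqrt(3)x/2 - y/2, y' = x*sin(30 degrees) + y*cos(30 degrees) = x/2 + sqrt(3)y/2

Substituting into x^2 - y^2:
(sqrt(3)x/2 - y/2)^2 - (x/2 + sqrt(3)y/2)^2
= x^2/2 - sqrt(3)xy - y^2/2

This differs from the original expression x^2 - y^2, so it is NOT invariant.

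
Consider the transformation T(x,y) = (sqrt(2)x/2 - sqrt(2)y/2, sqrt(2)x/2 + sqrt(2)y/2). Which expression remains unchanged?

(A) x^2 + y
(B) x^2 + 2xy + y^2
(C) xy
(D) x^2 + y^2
D

An expression E(x,y) is invariant under T if E(T(x,y)) = E(x,y). Here T(x,y) = (sqrt(2)x/2 - sqrt(2)y/2, sqrt(2)x/2 + sqrt(2)y/2).
Substitute the transformed coordinates into each option and compare with the original:
(A) x^2 + y  ->  (sqrt(2)x/2 - sqrt(2)y/2)^2 + (sqrt(2)x/2 + sqrt(2)y/2) = x^2/2 - xy + sqrt(2)x/2 + y^2/2 + sqrt(2)y/2   [differs from x^2 + y: not invariant]
(B) x^2 + 2xy + y^2  ->  (sqrt(2)x/2 - sqrt(2)y/2)^2 + 2(sqrt(2)x/2 - sqrt(2)y/2)(sqrt(2)x/2 + sqrt(2)y/2) + (sqrt(2)x/2 + sqrt(2)y/2)^2 = 2x^2   [differs from x^2 + 2xy + y^2: not invariant]
(C) xy  ->  (sqrt(2)x/2 - sqrt(2)y/2)(sqrt(2)x/2 + sqrt(2)y/2) = x^2/2 - y^2/2   [differs from xy: not invariant]
(D) x^2 + y^2  ->  (sqrt(2)x/2 - sqrt(2)y/2)^2 + (sqrt(2)x/2 + sqrt(2)y/2)^2 = x^2 + y^2   [equals x^2 + y^2: invariant]

Only option (D), x^2 + y^2, is unchanged by the transformation.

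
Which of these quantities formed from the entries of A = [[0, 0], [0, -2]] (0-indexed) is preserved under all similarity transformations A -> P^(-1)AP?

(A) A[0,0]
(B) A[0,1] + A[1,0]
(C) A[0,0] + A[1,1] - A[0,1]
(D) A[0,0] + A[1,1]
D

A[0,0] + A[1,1] is the trace of A. By the cyclic property of the trace, tr(P^(-1)AP) = tr(APP^(-1)) = tr(A), so it is the same for every matrix similar to A.

The other combinations are not similarity invariants. For example, take P = [[2, 1], [1, 1]] (det P = 1), so P^(-1) = [[1, -1], [-1, 2]] and
B = P^(-1)AP = [[2, 2], [-4, -4]].
Evaluating each option on A and on B:
(A) A[0,0]: 0 for A, 2 for B -> changes
(B) A[0,1] + A[1,0]: 0 for A, -2 for B -> changes
(C) A[0,0] + A[1,1] - A[0,1]: -2 for A, -4 for B -> changes
(D) A[0,0] + A[1,1]: -2 for A, -2 for B -> unchanged

Only (D) A[0,0] + A[1,1] = -2 survives (and it does so for every P, not just this one), so it is the invariant.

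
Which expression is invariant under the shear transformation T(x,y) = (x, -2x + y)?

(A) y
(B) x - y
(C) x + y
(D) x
D

Under the shear T(x,y) = (x, -2x + y):
Substitute the transformed coordinates into each option and compare with the original:
(A) y  ->  (-2x + y) = -2x + y   [differs from y: not invariant]
(B) x - y  ->  (x) - (-2x + y) = 3x - y   [differs from x - y: not invariant]
(C) x + y  ->  (x) + (-2x + y) = -x + y   [differs from x + y: not invariant]
(D) x  ->  (x) = x   [equals x: invariant]

Only option (D), x, is unchanged by the transformation.
A vertical shear moves points parallel to the y-axis, so the x-coordinate (and any function of x alone) is unchanged.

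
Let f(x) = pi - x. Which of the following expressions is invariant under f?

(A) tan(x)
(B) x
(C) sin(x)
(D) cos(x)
C

For f(x) = pi - x:
sin(pi - x) = sin(x), so sine is invariant under this transformation.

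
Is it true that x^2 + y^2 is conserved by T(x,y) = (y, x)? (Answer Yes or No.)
Yes

Substitute T(x,y) = (y, x) into the expression and compare with the original.

Original: x^2 + y^2
After applying T: (y)^2 + (x)^2 = x^2 + y^2

This is identical to the original x^2 + y^2, so the expression is invariant.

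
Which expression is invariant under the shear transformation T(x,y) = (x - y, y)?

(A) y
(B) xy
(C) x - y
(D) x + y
A

Under the shear T(x,y) = (x - y, y):
Substitute the transformed coordinates into each option and compare with the original:
(A) y  ->  (y) = y   [equals y: invariant]
(B) xy  ->  (x - y)(y) = xy - y^2   [differs from xy: not invariant]
(C) x - y  ->  (x - y) - (y) = x - 2y   [differs from x - y: not invariant]
(D) x + y  ->  (x - y) + (y) = x   [differs from x + y: not invariant]

Only option (A), y, is unchanged by the transformation.
A horizontal shear moves points parallel to the x-axis, so the y-coordinate (and any function of y alone) is unchanged.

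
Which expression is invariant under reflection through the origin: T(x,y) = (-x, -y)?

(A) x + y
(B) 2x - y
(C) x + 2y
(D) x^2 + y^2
D

The map is reflection through the origin: T(x,y) = (-x, -y).
Substitute the transformed coordinates into each option and compare with the original:
(A) x + y  ->  (-x) + (-y) = -x - y   [differs from x + y: not invariant]
(B) 2x - y  ->  2(-x) - (-y) = -2x + y   [differs from 2x - y: not invariant]
(C) x + 2y  ->  (-x) + 2(-y) = -x - 2y   [differs from x + 2y: not invariant]
(D) x^2 + y^2  ->  (-x)^2 + (-y)^2 = x^2 + y^2   [equals x^2 + y^2: invariant]

Only option (D), x^2 + y^2, is unchanged by the transformation.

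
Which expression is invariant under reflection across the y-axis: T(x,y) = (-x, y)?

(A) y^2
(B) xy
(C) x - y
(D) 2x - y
A

The map is reflection across the y-axis: T(x,y) = (-x, y).
Substitute the transformed coordinates into each option and compare with the original:
(A) y^2  ->  (y)^2 = y^2   [equals y^2: invariant]
(B) xy  ->  (-x)(y) = -xy   [differs from xy: not invariant]
(C) x - y  ->  (-x) - (y) = -x - y   [differs from x - y: not invariant]
(D) 2x - y  ->  2(-x) - (y) = -2x - y   [differs from 2x - y: not invariant]

Only option (A), y^2, is unchanged by the transformation.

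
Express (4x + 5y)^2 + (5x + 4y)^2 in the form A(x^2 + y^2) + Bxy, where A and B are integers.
41(x^2 + y^2) + 80xy

Expanding: (4x + 5y)^2 = 16x^2 + 40xy + 25y^2
(5x + 4y)^2 = 25x^2 + 40xy + 16y^2
Sum = (16+25)(x^2+y^2) + 80xy = 41(x^2 + y^2) + 80xy
This is symmetric in x and y.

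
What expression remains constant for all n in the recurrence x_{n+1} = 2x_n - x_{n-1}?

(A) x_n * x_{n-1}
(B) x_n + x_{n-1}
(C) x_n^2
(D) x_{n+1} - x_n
D

For the recurrence x_{n+1} = 2x_n - x_{n-1}:

If x_{n+1} = 2x_n - x_{n-1}, then:
x_{n+1} - x_n = x_n - x_{n-1}
The first difference is constant throughout the sequence.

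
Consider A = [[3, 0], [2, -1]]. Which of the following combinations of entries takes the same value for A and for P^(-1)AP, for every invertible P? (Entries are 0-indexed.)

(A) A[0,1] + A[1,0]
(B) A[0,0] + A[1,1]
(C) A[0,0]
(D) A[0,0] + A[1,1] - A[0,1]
B

A[0,0] + A[1,1] is the trace of A. By the cyclic property of the trace, tr(P^(-1)AP) = tr(APP^(-1)) = tr(A), so it is the same for every matrix similar to A.

The other combinations are not similarity invariants. For example, take P = [[1, -1], [0, 1]] (det P = 1), so P^(-1) = [[1, 1], [0, 1]] and
B = P^(-1)AP = [[5, -6], [2, -3]].
Evaluating each option on A and on B:
(A) A[0,1] + A[1,0]: 2 for A, -4 for B -> changes
(B) A[0,0] + A[1,1]: 2 for A, 2 for B -> unchanged
(C) A[0,0]: 3 for A, 5 for B -> changes
(D) A[0,0] + A[1,1] - A[0,1]: 2 for A, 8 for B -> changes

Only (B) A[0,0] + A[1,1] = 2 survives (and it does so for every P, not just this one), so it is the invariant.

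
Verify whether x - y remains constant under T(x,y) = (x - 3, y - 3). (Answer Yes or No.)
Yes

Substitute T(x,y) = (x - 3, y - 3) into the expression and compare with the original.

Original: x - y
After applying T: (x - 3) - (y - 3) = x - y

This is identical to the original x - y, so the expression is invariant.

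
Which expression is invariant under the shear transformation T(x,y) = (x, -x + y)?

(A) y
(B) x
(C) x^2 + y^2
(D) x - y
B

Under the shear T(x,y) = (x, -x + y):
Substitute the transformed coordinates into each option and compare with the original:
(A) y  ->  (-x + y) = -x + y   [differs from y: not invariant]
(B) x  ->  (x) = x   [equals x: invariant]
(C) x^2 + y^2  ->  (x)^2 + (-x + y)^2 = 2x^2 - 2xy + y^2   [differs from x^2 + y^2: not invariant]
(D) x - y  ->  (x) - (-x + y) = 2x - y   [differs from x - y: not invariant]

Only option (B), x, is unchanged by the transformation.
A vertical shear moves points parallel to the y-axis, so the x-coordinate (and any function of x alone) is unchanged.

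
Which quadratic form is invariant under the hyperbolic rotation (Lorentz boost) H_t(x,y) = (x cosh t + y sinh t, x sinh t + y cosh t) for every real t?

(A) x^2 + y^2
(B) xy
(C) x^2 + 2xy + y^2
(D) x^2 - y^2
D

Write x' = x cosh t + y sinh t, y' = x sinh t + y cosh t and substitute into each option:
(A) x^2 + y^2: (x cosh t + y sinh t)^2 + (x sinh t + y cosh t)^2 = (x^2 + y^2)(cosh^2 t + sinh^2 t) + 4xy sinh t cosh t = (x^2 + y^2) cosh 2t + 2xy sinh 2t   [not invariant for t != 0]
(B) xy: (x cosh t + y sinh t)(x sinh t + y cosh t) = xy(cosh^2 t + sinh^2 t) + (x^2 + y^2) sinh t cosh t = xy cosh 2t + (x^2 + y^2)(sinh 2t)/2   [not invariant for t != 0]
(C) x^2 + 2xy + y^2: (x' + y')^2 with x' + y' = (x + y)(cosh t + sinh t) = (x + y)e^t, so it becomes (x + y)^2 e^(2t)   [not invariant for t != 0]
(D) x^2 - y^2: (x cosh t + y sinh t)^2 - (x sinh t + y cosh t)^2 = x^2(cosh^2 t - sinh^2 t) + 2xy(cosh t sinh t - sinh t cosh t) + y^2(sinh^2 t - cosh^2 t) = x^2 - y^2   [invariant, using cosh^2 t - sinh^2 t = 1]

Only (D) x^2 - y^2 is unchanged; it is the Minkowski form preserved by Lorentz boosts, just as x^2 + y^2 is preserved by ordinary rotations.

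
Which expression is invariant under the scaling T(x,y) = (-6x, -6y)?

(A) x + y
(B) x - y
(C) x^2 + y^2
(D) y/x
D

Under the uniform scaling T(x,y) = (-6x, -6y):
Substitute the transformed coordinates into each option and compare with the original:
(A) x + y  ->  (-6x) + (-6y) = -6x - 6y   [differs from x + y: not invariant]
(B) x - y  ->  (-6x) - (-6y) = -6x + 6y   [differs from x - y: not invariant]
(C) x^2 + y^2  ->  (-6x)^2 + (-6y)^2 = 36x^2 + 36y^2   [differs from x^2 + y^2: not invariant]
(D) y/x  ->  (-6y)/(-6x) = y/x   [equals y/x: invariant]

Only option (D), y/x, is unchanged by the transformation.
The common factor -6 cancels in a ratio of coordinates, while sums, products and sums of squares pick up factors of -6 or 36.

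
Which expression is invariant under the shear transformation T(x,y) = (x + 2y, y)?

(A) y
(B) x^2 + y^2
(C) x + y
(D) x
A

Under the shear T(x,y) = (x + 2y, y):
Substitute the transformed coordinates into each option and compare with the original:
(A) y  ->  (y) = y   [equals y: invariant]
(B) x^2 + y^2  ->  (x + 2y)^2 + (y)^2 = x^2 + 4xy + 5y^2   [differs from x^2 + y^2: not invariant]
(C) x + y  ->  (x + 2y) + (y) = x + 3y   [differs from x + y: not invariant]
(D) x  ->  (x + 2y) = x + 2y   [differs from x: not invariant]

Only option (A), y, is unchanged by the transformation.
A horizontal shear moves points parallel to the x-axis, so the y-coordinate (and any function of y alone) is unchanged.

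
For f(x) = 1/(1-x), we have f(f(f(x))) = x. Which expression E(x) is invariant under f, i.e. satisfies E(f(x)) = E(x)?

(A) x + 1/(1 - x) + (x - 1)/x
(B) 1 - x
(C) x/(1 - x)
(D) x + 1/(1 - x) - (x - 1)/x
A

Replace x by f(x) = 1/(1 - x) in each option and simplify. As a quick numerical cross-check, also compare E(3) with E(f(3)) = E(-1/2).

(A) x + 1/(1 - x) + (x - 1)/x  ->  (1/(1 - x)) + 1/(1 - (1/(1 - x))) + ((1/(1 - x)) - 1)/(1/(1 - x)), which simplifies back to x + 1/(1 - x) + (x - 1)/x; check: E(3) = 19/6, E(-1/2) = 19/6.   [invariant]
(B) 1 - x  ->  1 - (1/(1 - x)) = x/(x - 1); check: E(3) = -2 but E(-1/2) = 3/2.   [not invariant]
(C) x/(1 - x)  ->  (1/(1 - x))/(1 - (1/(1 - x))) = -1/x; check: E(3) = -3/2 but E(-1/2) = -1/3.   [not invariant]
(D) x + 1/(1 - x) - (x - 1)/x  ->  (1/(1 - x)) + 1/(1 - (1/(1 - x))) - ((1/(1 - x)) - 1)/(1/(1 - x)) = (x^2(1 - x) - x + (x - 1)^2)/(x(x - 1)); check: E(3) = 11/6 but E(-1/2) = -17/6.   [not invariant]

Only (A) is unchanged. Indeed f(f(x)) = 1/(1 - 1/(1-x)) = (1-x)/(-x) = (x-1)/x, so E(x) = x + f(x) + f(f(x)) is the sum over the whole 3-cycle; applying f just permutes the three terms cyclically (x -> f(x) -> f(f(x)) -> x), leaving the sum unchanged.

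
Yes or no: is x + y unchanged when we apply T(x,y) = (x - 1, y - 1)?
No

Substitute T(x,y) = (x - 1, y - 1) into the expression and compare with the original.

Original: x + y
After applying T: (x - 1) + (y - 1) = x + y - 2

This differs from the original x + y (difference: -2), so the expression is NOT invariant.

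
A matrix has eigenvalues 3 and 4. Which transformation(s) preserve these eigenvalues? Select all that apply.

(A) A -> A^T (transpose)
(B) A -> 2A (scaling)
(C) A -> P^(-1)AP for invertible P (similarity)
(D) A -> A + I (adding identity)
A and C

Eigenvalues are preserved by:
1. Similarity transformations: A -> P^(-1)AP (same characteristic polynomial)
2. Transpose: A^T has the same eigenvalues as A

Eigenvalues are NOT preserved by:
- Adding identity: eigenvalues become 3+1, 4+1
- Scaling: eigenvalues become 6, 8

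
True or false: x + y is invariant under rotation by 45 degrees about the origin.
False

Applying rotation by 45 degrees: x' = x*cos(45 degrees) - y*sin(45 degrees) = sqrt(2)x/2 - sqrt(2)y/2, y' = x*sin(45 degrees) + y*cos(45 degrees) = sqrt(2)x/2 + sqrt(2)y/2

Substituting into x + y:
(sqrt(2)x/2 - sqrt(2)y/2) + (sqrt(2)x/2 + sqrt(2)y/2)
= sqrt(2)x

This differs from the original expression x + y, so it is NOT invariant.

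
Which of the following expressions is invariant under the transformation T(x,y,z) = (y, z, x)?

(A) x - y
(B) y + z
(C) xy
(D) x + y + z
D

Apply T(x,y,z) = (y, z, x) to each option, i.e. replace (x, y, z) by the transformed coordinates.
Substitute the transformed coordinates into each option and compare with the original:
(A) x - y  ->  (y) - (z) = y - z   [differs from x - y: not invariant]
(B) y + z  ->  (z) + (x) = x + z   [differs from y + z: not invariant]
(C) xy  ->  (y)(z) = yz   [differs from xy: not invariant]
(D) x + y + z  ->  (y) + (z) + (x) = x + y + z   [equals x + y + z: invariant]

Only option (D), x + y + z, is unchanged by the transformation.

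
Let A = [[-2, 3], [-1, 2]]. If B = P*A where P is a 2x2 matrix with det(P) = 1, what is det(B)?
-1

By the multiplicative property of determinants, det(B) = det(P*A) = det(P) * det(A) = det(A),
so the determinant is invariant under multiplication by any determinant-1 matrix; we just need det(A).

det(A) = (-2)(2) - (3)(-1) = -4 - (-3) = -1

Therefore det(B) = 1 * (-1) = -1.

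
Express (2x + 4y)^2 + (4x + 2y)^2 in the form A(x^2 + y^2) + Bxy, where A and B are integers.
20(x^2 + y^2) + 32xy

Expanding: (2x + 4y)^2 = 4x^2 + 16xy + 16y^2
(4x + 2y)^2 = 16x^2 + 16xy + 4y^2
Sum = (4+16)(x^2+y^2) + 32xy = 20(x^2 + y^2) + 32xy
This is symmetric in x and y.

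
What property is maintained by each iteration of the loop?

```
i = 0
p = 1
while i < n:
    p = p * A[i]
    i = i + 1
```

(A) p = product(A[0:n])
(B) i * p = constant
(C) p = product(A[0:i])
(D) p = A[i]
C

A loop invariant must hold before the first iteration and be re-established by every execution of the body.

(C) p = product(A[0:i]): Initially i = 0 and p = 1 = product of the empty slice A[0:0]. If p = product(A[0:i]) holds at the top of an iteration, the body sets p to product(A[0:i]) * A[i] = product(A[0:i+1]) and then i to i+1, so the property is restored. At exit i = n, giving p = product(A[0:n]).

The other options fail:
(A) p = product(A[0:n]): false before the loop (p = 1, not the full product) -- it only becomes true at exit.
(B) i * p = constant: initially i * p = 0, but after one iteration it is 1 * A[0], which is nonzero in general.
(D) p = A[i]: after the first iteration p = A[0] but i = 1; in general p is a product of several elements, not a single one.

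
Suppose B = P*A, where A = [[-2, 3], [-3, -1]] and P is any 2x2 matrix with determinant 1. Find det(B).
11

By the multiplicative property of determinants, det(B) = det(P*A) = det(P) * det(A) = det(A),
so the determinant is invariant under multiplication by any determinant-1 matrix; we just need det(A).

det(A) = (-2)(-1) - (3)(-3) = 2 - (-9) = 11

Therefore det(B) = 1 * 11 = 11.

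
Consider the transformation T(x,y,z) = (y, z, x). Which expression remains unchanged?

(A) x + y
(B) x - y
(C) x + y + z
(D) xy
C

Apply T(x,y,z) = (y, z, x) to each option, i.e. replace (x, y, z) by the transformed coordinates.
Substitute the transformed coordinates into each option and compare with the original:
(A) x + y  ->  (y) + (z) = y + z   [differs from x + y: not invariant]
(B) x - y  ->  (y) - (z) = y - z   [differs from x - y: not invariant]
(C) x + y + z  ->  (y) + (z) + (x) = x + y + z   [equals x + y + z: invariant]
(D) xy  ->  (y)(z) = yz   [differs from xy: not invariant]

Only option (C), x + y + z, is unchanged by the transformation.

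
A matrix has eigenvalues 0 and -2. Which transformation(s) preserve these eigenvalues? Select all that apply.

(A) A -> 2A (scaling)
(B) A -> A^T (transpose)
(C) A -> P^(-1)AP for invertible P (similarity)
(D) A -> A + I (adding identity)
B and C

Eigenvalues are preserved by:
1. Similarity transformations: A -> P^(-1)AP (same characteristic polynomial)
2. Transpose: A^T has the same eigenvalues as A

Eigenvalues are NOT preserved by:
- Adding identity: eigenvalues become 0+1, -2+1
- Scaling: eigenvalues become 0, -4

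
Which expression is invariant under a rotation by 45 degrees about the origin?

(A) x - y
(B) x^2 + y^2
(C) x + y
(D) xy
B

A rotation by 45 degrees sends (x, y) to (sqrt(2)x/2 - sqrt(2)y/2, sqrt(2)x/2 + sqrt(2)y/2).
Substitute the transformed coordinates into each option and compare with the original:
(A) x - y  ->  (sqrt(2)x/2 - sqrt(2)y/2) - (sqrt(2)x/2 + sqrt(2)y/2) = -sqrt(2)y   [differs from x - y: not invariant]
(B) x^2 + y^2  ->  (sqrt(2)x/2 - sqrt(2)y/2)^2 + (sqrt(2)x/2 + sqrt(2)y/2)^2 = x^2 + y^2   [equals x^2 + y^2: invariant]
(C) x + y  ->  (sqrt(2)x/2 - sqrt(2)y/2) + (sqrt(2)x/2 + sqrt(2)y/2) = sqrt(2)x   [differs from x + y: not invariant]
(D) xy  ->  (sqrt(2)x/2 - sqrt(2)y/2)(sqrt(2)x/2 + sqrt(2)y/2) = x^2/2 - y^2/2   [differs from xy: not invariant]

Only option (B), x^2 + y^2, is unchanged by the transformation.
Geometrically, x^2 + y^2 is the squared distance from the origin, which every rotation about the origin preserves.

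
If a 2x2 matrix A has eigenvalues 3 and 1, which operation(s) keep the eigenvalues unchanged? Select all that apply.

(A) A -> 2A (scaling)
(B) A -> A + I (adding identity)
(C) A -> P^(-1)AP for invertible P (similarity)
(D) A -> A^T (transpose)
C and D

Eigenvalues are preserved by:
1. Similarity transformations: A -> P^(-1)AP (same characteristic polynomial)
2. Transpose: A^T has the same eigenvalues as A

Eigenvalues are NOT preserved by:
- Adding identity: eigenvalues become 3+1, 1+1
- Scaling: eigenvalues become 6, 2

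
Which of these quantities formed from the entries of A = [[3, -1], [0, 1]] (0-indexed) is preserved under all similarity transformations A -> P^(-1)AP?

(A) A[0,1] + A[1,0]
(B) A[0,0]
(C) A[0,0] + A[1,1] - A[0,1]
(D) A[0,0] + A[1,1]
D

A[0,0] + A[1,1] is the trace of A. By the cyclic property of the trace, tr(P^(-1)AP) = tr(APP^(-1)) = tr(A), so it is the same for every matrix similar to A.

The other combinations are not similarity invariants. For example, take P = [[2, 1], [1, 1]] (det P = 1), so P^(-1) = [[1, -1], [-1, 2]] and
B = P^(-1)AP = [[4, 1], [-3, 0]].
Evaluating each option on A and on B:
(A) A[0,1] + A[1,0]: -1 for A, -2 for B -> changes
(B) A[0,0]: 3 for A, 4 for B -> changes
(C) A[0,0] + A[1,1] - A[0,1]: 5 for A, 3 for B -> changes
(D) A[0,0] + A[1,1]: 4 for A, 4 for B -> unchanged

Only (D) A[0,0] + A[1,1] = 4 survives (and it does so for every P, not just this one), so it is the invariant.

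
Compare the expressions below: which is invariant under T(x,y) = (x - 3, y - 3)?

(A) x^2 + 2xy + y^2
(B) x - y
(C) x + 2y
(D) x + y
B

An expression E(x,y) is invariant under T if E(T(x,y)) = E(x,y). Here T(x,y) = (x - 3, y - 3).
Substitute the transformed coordinates into each option and compare with the original:
(A) x^2 + 2xy + y^2  ->  (x - 3)^2 + 2(x - 3)(y - 3) + (y - 3)^2 = x^2 + 2xy - 12x + y^2 - 12y + 36   [differs from x^2 + 2xy + y^2: not invariant]
(B) x - y  ->  (x - 3) - (y - 3) = x - y   [equals x - y: invariant]
(C) x + 2y  ->  (x - 3) + 2(y - 3) = x + 2y - 9   [differs from x + 2y: not invariant]
(D) x + y  ->  (x - 3) + (y - 3) = x + y - 6   [differs from x + y: not invariant]

Only option (B), x - y, is unchanged by the transformation.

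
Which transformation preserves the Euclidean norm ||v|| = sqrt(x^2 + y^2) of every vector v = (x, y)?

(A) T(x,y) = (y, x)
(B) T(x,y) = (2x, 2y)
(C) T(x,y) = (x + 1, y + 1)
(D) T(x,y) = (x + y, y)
A

A transformation preserves a norm if ||T(v)|| = ||v|| for every v; a single vector where the norm changes rules an option out.

(A) T(x,y) = (y, x): preserves the norm -- it is an orthogonal map (a rotation/reflection), and (y)^2 + (x)^2 simplifies to x^2 + y^2.
(B) T(x,y) = (2x, 2y): v = (1, 0) has norm sqrt((1)^2 + (0)^2) = 1, but T(v) = (2, 0) has norm 2 -- not preserved.
(C) T(x,y) = (x + 1, y + 1): v = (1, 0) has norm sqrt((1)^2 + (0)^2) = 1, but T(v) = (2, 1) has norm sqrt(5) -- not preserved.
(D) T(x,y) = (x + y, y): v = (0, 1) has norm sqrt((0)^2 + (1)^2) = 1, but T(v) = (1, 1) has norm sqrt(2) -- not preserved.

Therefore the answer is (A).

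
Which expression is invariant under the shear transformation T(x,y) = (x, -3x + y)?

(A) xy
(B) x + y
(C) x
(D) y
C

Under the shear T(x,y) = (x, -3x + y):
Substitute the transformed coordinates into each option and compare with the original:
(A) xy  ->  (x)(-3x + y) = -3x^2 + xy   [differs from xy: not invariant]
(B) x + y  ->  (x) + (-3x + y) = -2x + y   [differs from x + y: not invariant]
(C) x  ->  (x) = x   [equals x: invariant]
(D) y  ->  (-3x + y) = -3x + y   [differs from y: not invariant]

Only option (C), x, is unchanged by the transformation.
A vertical shear moves points parallel to the y-axis, so the x-coordinate (and any function of x alone) is unchanged.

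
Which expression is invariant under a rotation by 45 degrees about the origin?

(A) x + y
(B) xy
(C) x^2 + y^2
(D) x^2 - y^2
C

A rotation by 45 degrees sends (x, y) to (sqrt(2)x/2 - sqrt(2)y/2, sqrt(2)x/2 + sqrt(2)y/2).
Substitute the transformed coordinates into each option and compare with the original:
(A) x + y  ->  (sqrt(2)x/2 - sqrt(2)y/2) + (sqrt(2)x/2 + sqrt(2)y/2) = sqrt(2)x   [differs from x + y: not invariant]
(B) xy  ->  (sqrt(2)x/2 - sqrt(2)y/2)(sqrt(2)x/2 + sqrt(2)y/2) = x^2/2 - y^2/2   [differs from xy: not invariant]
(C) x^2 + y^2  ->  (sqrt(2)x/2 - sqrt(2)y/2)^2 + (sqrt(2)x/2 + sqrt(2)y/2)^2 = x^2 + y^2   [equals x^2 + y^2: invariant]
(D) x^2 - y^2  ->  (sqrt(2)x/2 - sqrt(2)y/2)^2 - (sqrt(2)x/2 + sqrt(2)y/2)^2 = -2xy   [differs from x^2 - y^2: not invariant]

Only option (C), x^2 + y^2, is unchanged by the transformation.
Geometrically, x^2 + y^2 is the squared distance from the origin, which every rotation about the origin preserves.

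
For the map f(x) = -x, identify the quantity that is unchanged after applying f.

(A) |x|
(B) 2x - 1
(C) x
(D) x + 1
A

For f(x) = -x:
Applying f replaces x by -x. Since |-x| = |x|, the absolute value is unchanged by f, whereas x -> -x, 2x - 1 -> -2x - 1 and x + 1 -> -x + 1 all change.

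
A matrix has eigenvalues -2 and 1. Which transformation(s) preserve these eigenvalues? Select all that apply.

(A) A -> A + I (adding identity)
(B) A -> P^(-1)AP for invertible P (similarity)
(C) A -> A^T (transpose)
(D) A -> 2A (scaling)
B and C

Eigenvalues are preserved by:
1. Similarity transformations: A -> P^(-1)AP (same characteristic polynomial)
2. Transpose: A^T has the same eigenvalues as A

Eigenvalues are NOT preserved by:
- Adding identity: eigenvalues become -2+1, 1+1
- Scaling: eigenvalues become -4, 2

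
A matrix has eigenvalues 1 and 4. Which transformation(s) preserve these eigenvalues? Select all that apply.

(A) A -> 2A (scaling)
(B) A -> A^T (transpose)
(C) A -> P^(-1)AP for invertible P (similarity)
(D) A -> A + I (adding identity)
B and C

Eigenvalues are preserved by:
1. Similarity transformations: A -> P^(-1)AP (same characteristic polynomial)
2. Transpose: A^T has the same eigenvalues as A

Eigenvalues are NOT preserved by:
- Adding identity: eigenvalues become 1+1, 4+1
- Scaling: eigenvalues become 2, 8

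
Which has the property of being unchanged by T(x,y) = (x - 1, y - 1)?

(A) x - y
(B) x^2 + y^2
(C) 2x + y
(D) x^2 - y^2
A

An expression E(x,y) is invariant under T if E(T(x,y)) = E(x,y). Here T(x,y) = (x - 1, y - 1).
Substitute the transformed coordinates into each option and compare with the original:
(A) x - y  ->  (x - 1) - (y - 1) = x - y   [equals x - y: invariant]
(B) x^2 + y^2  ->  (x - 1)^2 + (y - 1)^2 = x^2 - 2x + y^2 - 2y + 2   [differs from x^2 + y^2: not invariant]
(C) 2x + y  ->  2(x - 1) + (y - 1) = 2x + y - 3   [differs from 2x + y: not invariant]
(D) x^2 - y^2  ->  (x - 1)^2 - (y - 1)^2 = x^2 - 2x - y^2 + 2y   [differs from x^2 - y^2: not invariant]

Only option (A), x - y, is unchanged by the transformation.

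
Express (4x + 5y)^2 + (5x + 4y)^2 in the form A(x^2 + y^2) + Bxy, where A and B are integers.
41(x^2 + y^2) + 80xy

Expanding: (4x + 5y)^2 = 16x^2 + 40xy + 25y^2
(5x + 4y)^2 = 25x^2 + 40xy + 16y^2
Sum = (16+25)(x^2+y^2) + 80xy = 41(x^2 + y^2) + 80xy
This is symmetric in x and y.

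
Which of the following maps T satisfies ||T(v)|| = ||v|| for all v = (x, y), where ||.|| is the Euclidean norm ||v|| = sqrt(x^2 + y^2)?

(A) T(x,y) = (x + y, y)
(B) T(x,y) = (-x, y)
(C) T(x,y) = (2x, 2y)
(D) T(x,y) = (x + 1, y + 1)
B

A transformation preserves a norm if ||T(v)|| = ||v|| for every v; a single vector where the norm changes rules an option out.

(A) T(x,y) = (x + y, y): v = (0, 1) has norm sqrt((0)^2 + (1)^2) = 1, but T(v) = (1, 1) has norm sqrt(2) -- not preserved.
(B) T(x,y) = (-x, y): preserves the norm -- it is an orthogonal map (a rotation/reflection), and (-x)^2 + (y)^2 simplifies to x^2 + y^2.
(C) T(x,y) = (2x, 2y): v = (1, 0) has norm sqrt((1)^2 + (0)^2) = 1, but T(v) = (2, 0) has norm 2 -- not preserved.
(D) T(x,y) = (x + 1, y + 1): v = (1, 0) has norm sqrt((1)^2 + (0)^2) = 1, but T(v) = (2, 1) has norm sqrt(5) -- not preserved.

Therefore the answer is (B).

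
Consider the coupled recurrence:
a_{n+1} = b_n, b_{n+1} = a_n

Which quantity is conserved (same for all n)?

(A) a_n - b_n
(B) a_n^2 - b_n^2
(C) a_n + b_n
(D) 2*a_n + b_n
C

Replace a_n by a_{n+1} = b_n and b_n by b_{n+1} = a_n in each option and simplify:
(A) a_n - b_n  ->  (b_n) - (a_n) = -a_n + b_n   [not conserved]
(B) a_n^2 - b_n^2  ->  (b_n)^2 - (a_n)^2 = -a_n^2 + b_n^2   [not conserved]
(C) a_n + b_n  ->  (b_n) + (a_n) = a_n + b_n   [conserved]
(D) 2*a_n + b_n  ->  2*(b_n) + (a_n) = a_n + 2*b_n   [not conserved]

Only (C) a_n + b_n returns to itself after one step, so it is the conserved quantity.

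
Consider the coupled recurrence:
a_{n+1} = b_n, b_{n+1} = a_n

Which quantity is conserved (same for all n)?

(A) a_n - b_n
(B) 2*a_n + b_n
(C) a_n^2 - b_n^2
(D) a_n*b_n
D

Replace a_n by a_{n+1} = b_n and b_n by b_{n+1} = a_n in each option and simplify:
(A) a_n - b_n  ->  (b_n) - (a_n) = -a_n + b_n   [not conserved]
(B) 2*a_n + b_n  ->  2*(b_n) + (a_n) = a_n + 2*b_n   [not conserved]
(C) a_n^2 - b_n^2  ->  (b_n)^2 - (a_n)^2 = -a_n^2 + b_n^2   [not conserved]
(D) a_n*b_n  ->  (b_n)*(a_n) = a_n*b_n   [conserved]

Only (D) a_n*b_n returns to itself after one step, so it is the conserved quantity.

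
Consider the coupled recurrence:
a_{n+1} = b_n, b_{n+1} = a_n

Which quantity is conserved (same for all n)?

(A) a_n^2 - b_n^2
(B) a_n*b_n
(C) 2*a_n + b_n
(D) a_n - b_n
B

Replace a_n by a_{n+1} = b_n and b_n by b_{n+1} = a_n in each option and simplify:
(A) a_n^2 - b_n^2  ->  (b_n)^2 - (a_n)^2 = -a_n^2 + b_n^2   [not conserved]
(B) a_n*b_n  ->  (b_n)*(a_n) = a_n*b_n   [conserved]
(C) 2*a_n + b_n  ->  2*(b_n) + (a_n) = a_n + 2*b_n   [not conserved]
(D) a_n - b_n  ->  (b_n) - (a_n) = -a_n + b_n   [not conserved]

Only (B) a_n*b_n returns to itself after one step, so it is the conserved quantity.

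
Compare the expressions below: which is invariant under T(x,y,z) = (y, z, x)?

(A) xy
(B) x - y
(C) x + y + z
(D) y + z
C

Apply T(x,y,z) = (y, z, x) to each option, i.e. replace (x, y, z) by the transformed coordinates.
Substitute the transformed coordinates into each option and compare with the original:
(A) xy  ->  (y)(z) = yz   [differs from xy: not invariant]
(B) x - y  ->  (y) - (z) = y - z   [differs from x - y: not invariant]
(C) x + y + z  ->  (y) + (z) + (x) = x + y + z   [equals x + y + z: invariant]
(D) y + z  ->  (z) + (x) = x + z   [differs from y + z: not invariant]

Only option (C), x + y + z, is unchanged by the transformation.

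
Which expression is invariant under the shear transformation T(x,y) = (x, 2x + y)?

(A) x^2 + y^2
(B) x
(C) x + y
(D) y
B

Under the shear T(x,y) = (x, 2x + y):
Substitute the transformed coordinates into each option and compare with the original:
(A) x^2 + y^2  ->  (x)^2 + (2x + y)^2 = 5x^2 + 4xy + y^2   [differs from x^2 + y^2: not invariant]
(B) x  ->  (x) = x   [equals x: invariant]
(C) x + y  ->  (x) + (2x + y) = 3x + y   [differs from x + y: not invariant]
(D) y  ->  (2x + y) = 2x + y   [differs from y: not invariant]

Only option (B), x, is unchanged by the transformation.
A vertical shear moves points parallel to the y-axis, so the x-coordinate (and any function of x alone) is unchanged.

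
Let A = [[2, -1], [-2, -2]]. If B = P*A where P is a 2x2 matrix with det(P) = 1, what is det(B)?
-6

By the multiplicative property of determinants, det(B) = det(P*A) = det(P) * det(A) = det(A),
so the determinant is invariant under multiplication by any determinant-1 matrix; we just need det(A).

det(A) = (2)(-2) - (-1)(-2) = -4 - 2 = -6

Therefore det(B) = 1 * (-6) = -6.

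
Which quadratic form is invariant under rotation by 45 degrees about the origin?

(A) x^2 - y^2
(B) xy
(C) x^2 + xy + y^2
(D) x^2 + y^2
D

Rotation by 45 degrees sends (x, y) to (sqrt(2)x/2 - sqrt(2)y/2, sqrt(2)x/2 + sqrt(2)y/2).
Substitute the transformed coordinates into each option and compare with the original:
(A) x^2 - y^2  ->  (sqrt(2)x/2 - sqrt(2)y/2)^2 - (sqrt(2)x/2 + sqrt(2)y/2)^2 = -2xy   [differs from x^2 - y^2: not invariant]
(B) xy  ->  (sqrt(2)x/2 - sqrt(2)y/2)(sqrt(2)x/2 + sqrt(2)y/2) = x^2/2 - y^2/2   [differs from xy: not invariant]
(C) x^2 + xy + y^2  ->  (sqrt(2)x/2 - sqrt(2)y/2)^2 + (sqrt(2)x/2 - sqrt(2)y/2)(sqrt(2)x/2 + sqrt(2)y/2) + (sqrt(2)x/2 + sqrt(2)y/2)^2 = 3x^2/2 + y^2/2   [differs from x^2 + xy + y^2: not invariant]
(D) x^2 + y^2  ->  (sqrt(2)x/2 - sqrt(2)y/2)^2 + (sqrt(2)x/2 + sqrt(2)y/2)^2 = x^2 + y^2   [equals x^2 + y^2: invariant]

Only option (D), x^2 + y^2, is unchanged by the transformation.
x^2 + y^2 is the squared distance from the origin, which rotations preserve.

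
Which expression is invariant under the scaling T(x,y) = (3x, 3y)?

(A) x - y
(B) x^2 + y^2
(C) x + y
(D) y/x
D

Under the uniform scaling T(x,y) = (3x, 3y):
Substitute the transformed coordinates into each option and compare with the original:
(A) x - y  ->  (3x) - (3y) = 3x - 3y   [differs from x - y: not invariant]
(B) x^2 + y^2  ->  (3x)^2 + (3y)^2 = 9x^2 + 9y^2   [differs from x^2 + y^2: not invariant]
(C) x + y  ->  (3x) + (3y) = 3x + 3y   [differs from x + y: not invariant]
(D) y/x  ->  (3y)/(3x) = y/x   [equals y/x: invariant]

Only option (D), y/x, is unchanged by the transformation.
The common factor 3 cancels in a ratio of coordinates, while sums, products and sums of squares pick up factors of 3 or 9.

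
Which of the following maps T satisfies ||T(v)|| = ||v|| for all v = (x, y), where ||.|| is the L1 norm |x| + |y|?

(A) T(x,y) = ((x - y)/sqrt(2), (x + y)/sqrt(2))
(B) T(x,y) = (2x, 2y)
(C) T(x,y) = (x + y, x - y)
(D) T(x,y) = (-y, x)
D

A transformation preserves a norm if ||T(v)|| = ||v|| for every v; a single vector where the norm changes rules an option out.

(A) T(x,y) = ((x - y)/sqrt(2), (x + y)/sqrt(2)): v = (1, 0) has norm |1| + |0| = 1, but T(v) = (sqrt(2)/2, sqrt(2)/2) has norm sqrt(2) -- not preserved.
(B) T(x,y) = (2x, 2y): v = (1, 0) has norm |1| + |0| = 1, but T(v) = (2, 0) has norm 2 -- not preserved.
(C) T(x,y) = (x + y, x - y): v = (1, 0) has norm |1| + |0| = 1, but T(v) = (1, 1) has norm 2 -- not preserved.
(D) T(x,y) = (-y, x): preserves the norm -- it only permutes the coordinates and/or flips signs, which leaves |x| + |y| unchanged.

Therefore the answer is (D).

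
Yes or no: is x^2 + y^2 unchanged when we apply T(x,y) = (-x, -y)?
Yes

Substitute T(x,y) = (-x, -y) into the expression and compare with the original.

Original: x^2 + y^2
After applying T: (-x)^2 + (-y)^2 = x^2 + y^2

This is identical to the original x^2 + y^2, so the expression is invariant.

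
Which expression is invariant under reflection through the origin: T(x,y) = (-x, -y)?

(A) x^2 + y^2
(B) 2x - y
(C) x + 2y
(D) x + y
A

The map is reflection through the origin: T(x,y) = (-x, -y).
Substitute the transformed coordinates into each option and compare with the original:
(A) x^2 + y^2  ->  (-x)^2 + (-y)^2 = x^2 + y^2   [equals x^2 + y^2: invariant]
(B) 2x - y  ->  2(-x) - (-y) = -2x + y   [differs from 2x - y: not invariant]
(C) x + 2y  ->  (-x) + 2(-y) = -x - 2y   [differs from x + 2y: not invariant]
(D) x + y  ->  (-x) + (-y) = -x - y   [differs from x + y: not invariant]

Only option (A), x^2 + y^2, is unchanged by the transformation.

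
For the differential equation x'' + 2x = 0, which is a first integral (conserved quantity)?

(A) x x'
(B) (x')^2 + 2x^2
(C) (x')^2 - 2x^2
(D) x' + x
B

A first integral I satisfies dI/dt = 0 along every solution. Differentiate each option and use the equation of motion:
(A) d/dt[x x'] = (x')^2 + x x'' = (x')^2 - 2x^2, not identically 0
(B) d/dt[(x')^2 + 2x^2] = 2x'x'' + 4x x' = 2x'(-2x) + 4x x' = 0
(C) d/dt[(x')^2 - 2x^2] = 2x'x'' - 4x x' = -8x x', not identically 0
(D) d/dt[x' + x] = x'' + x' = -2x + x', not identically 0

Only (B) has zero time-derivative. So the energy-like quantity (x')^2 + 2x^2 is the first integral.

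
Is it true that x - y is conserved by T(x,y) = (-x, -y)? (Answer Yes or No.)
No

Substitute T(x,y) = (-x, -y) into the expression and compare with the original.

Original: x - y
After applying T: (-x) - (-y) = -x + y

This differs from the original x - y (difference: -2x + 2y), so the expression is NOT invariant.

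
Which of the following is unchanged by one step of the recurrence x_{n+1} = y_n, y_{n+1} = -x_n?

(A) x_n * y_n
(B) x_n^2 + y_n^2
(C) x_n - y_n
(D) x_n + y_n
B

For the recurrence x_{n+1} = y_n, y_{n+1} = -x_n:

x_{n+1}^2 + y_{n+1}^2 = y_n^2 + (-x_n)^2 = x_n^2 + y_n^2
The sum of squares is conserved (like energy in a harmonic oscillator).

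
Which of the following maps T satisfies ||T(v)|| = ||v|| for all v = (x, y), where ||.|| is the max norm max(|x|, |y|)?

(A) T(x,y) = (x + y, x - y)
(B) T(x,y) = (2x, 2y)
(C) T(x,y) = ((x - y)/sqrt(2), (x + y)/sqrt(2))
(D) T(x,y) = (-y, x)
D

A transformation preserves a norm if ||T(v)|| = ||v|| for every v; a single vector where the norm changes rules an option out.

(A) T(x,y) = (x + y, x - y): v = (1, 1) has norm max(|1|, |1|) = 1, but T(v) = (2, 0) has norm 2 -- not preserved.
(B) T(x,y) = (2x, 2y): v = (1, 0) has norm max(|1|, |0|) = 1, but T(v) = (2, 0) has norm 2 -- not preserved.
(C) T(x,y) = ((x - y)/sqrt(2), (x + y)/sqrt(2)): v = (1, 0) has norm max(|1|, |0|) = 1, but T(v) = (sqrt(2)/2, sqrt(2)/2) has norm sqrt(2)/2 -- not preserved.
(D) T(x,y) = (-y, x): preserves the norm -- it only permutes the coordinates and/or flips signs, which leaves max(|x|, |y|) unchanged.

Therefore the answer is (D).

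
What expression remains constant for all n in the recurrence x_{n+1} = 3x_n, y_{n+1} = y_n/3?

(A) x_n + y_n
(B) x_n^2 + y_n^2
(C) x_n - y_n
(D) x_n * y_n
D

For the recurrence x_{n+1} = 3x_n, y_{n+1} = y_n/3:

x_{n+1} * y_{n+1} = (3x_n) * (y_n/3) = x_n * y_n
The product is conserved.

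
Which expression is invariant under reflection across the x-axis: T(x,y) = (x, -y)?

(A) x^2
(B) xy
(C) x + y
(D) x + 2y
A

The map is reflection across the x-axis: T(x,y) = (x, -y).
Substitute the transformed coordinates into each option and compare with the original:
(A) x^2  ->  (x)^2 = x^2   [equals x^2: invariant]
(B) xy  ->  (x)(-y) = -xy   [differs from xy: not invariant]
(C) x + y  ->  (x) + (-y) = x - y   [differs from x + y: not invariant]
(D) x + 2y  ->  (x) + 2(-y) = x - 2y   [differs from x + 2y: not invariant]

Only option (A), x^2, is unchanged by the transformation.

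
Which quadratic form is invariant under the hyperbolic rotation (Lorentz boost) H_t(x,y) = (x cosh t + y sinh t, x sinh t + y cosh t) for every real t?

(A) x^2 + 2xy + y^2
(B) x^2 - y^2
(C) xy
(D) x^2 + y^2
B

Write x' = x cosh t + y sinh t, y' = x sinh t + y cosh t and substitute into each option:
(A) x^2 + 2xy + y^2: (x' + y')^2 with x' + y' = (x + y)(cosh t + sinh t) = (x + y)e^t, so it becomes (x + y)^2 e^(2t)   [not invariant for t != 0]
(B) x^2 - y^2: (x cosh t + y sinh t)^2 - (x sinh t + y cosh t)^2 = x^2(cosh^2 t - sinh^2 t) + 2xy(cosh t sinh t - sinh t cosh t) + y^2(sinh^2 t - cosh^2 t) = x^2 - y^2   [invariant, using cosh^2 t - sinh^2 t = 1]
(C) xy: (x cosh t + y sinh t)(x sinh t + y cosh t) = xy(cosh^2 t + sinh^2 t) + (x^2 + y^2) sinh t cosh t = xy cosh 2t + (x^2 + y^2)(sinh 2t)/2   [not invariant for t != 0]
(D) x^2 + y^2: (x cosh t + y sinh t)^2 + (x sinh t + y cosh t)^2 = (x^2 + y^2)(cosh^2 t + sinh^2 t) + 4xy sinh t cosh t = (x^2 + y^2) cosh 2t + 2xy sinh 2t   [not invariant for t != 0]

Only (B) x^2 - y^2 is unchanged; it is the Minkowski form preserved by Lorentz boosts, just as x^2 + y^2 is preserved by ordinary rotations.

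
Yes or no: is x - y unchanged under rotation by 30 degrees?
No

Applying rotation by 30 degrees: x' = x*cos(30 degrees) - y*sin(30 degrees) = sqrt(3)x/2 - y/2, y' = x*sin(30 degrees) + y*cos(30 degrees) = x/2 + sqrt(3)y/2

Substituting into x - y:
(sqrt(3)x/2 - y/2) - (x/2 + sqrt(3)y/2)
= -x/2 + sqrt(3)x/2 - sqrt(3)y/2 - y/2

This differs from the original expression x - y, so it is NOT invariant.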